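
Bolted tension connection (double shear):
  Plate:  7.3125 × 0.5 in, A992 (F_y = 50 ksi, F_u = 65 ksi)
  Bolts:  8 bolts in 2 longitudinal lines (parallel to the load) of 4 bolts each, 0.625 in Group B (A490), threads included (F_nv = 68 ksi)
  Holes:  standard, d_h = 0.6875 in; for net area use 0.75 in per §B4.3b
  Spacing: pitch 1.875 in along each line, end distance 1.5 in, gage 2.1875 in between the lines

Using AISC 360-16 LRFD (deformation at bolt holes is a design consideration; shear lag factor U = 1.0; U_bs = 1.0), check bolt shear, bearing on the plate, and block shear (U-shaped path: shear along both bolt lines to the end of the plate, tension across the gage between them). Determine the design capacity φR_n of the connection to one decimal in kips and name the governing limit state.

Bolt shear: A_b = π(0.625)²/4 = 0.3068 in². φR_n = 0.75 × 68 × 0.3068 × 8 × 2 = 250.3 kips.
Bearing (0.5 in plate, F_u = 65 ksi): end bolts L_c = 1.5 − 0.6875/2 = 1.15625, R_n = min(1.2×1.15625×0.5×65, 2.4×0.625×0.5×65) = 45.094 kips/bolt; interior L_c = 1.875 − 0.6875 = 1.1875, R_n = 46.313 kips/bolt. φR_n = 0.75 × (2×45.094 + 6×46.313) = 276.0 kips.
Block shear: shear path 2×[1.5+3×1.875] = 2×7.125 in, A_gv = 7.125, A_nv = 2×(7.125 − 3.5×0.75)×0.5 = 4.5 in²; tension across gage: (2.1875 − 1×0.75)×0.5 = 0.71875 in². R_n = min(0.6×65×4.5, 0.6×50×7.125) + 1.0×65×0.71875 = min(175.5, 213.75) + 46.719 = 222.22 kips. φR_n = 0.75 × 222.22 = 166.7 kips.
Governing: min(250.3, 276.0, 166.7) = 166.7 kips → block shear.

166.7 kips (block shear governs)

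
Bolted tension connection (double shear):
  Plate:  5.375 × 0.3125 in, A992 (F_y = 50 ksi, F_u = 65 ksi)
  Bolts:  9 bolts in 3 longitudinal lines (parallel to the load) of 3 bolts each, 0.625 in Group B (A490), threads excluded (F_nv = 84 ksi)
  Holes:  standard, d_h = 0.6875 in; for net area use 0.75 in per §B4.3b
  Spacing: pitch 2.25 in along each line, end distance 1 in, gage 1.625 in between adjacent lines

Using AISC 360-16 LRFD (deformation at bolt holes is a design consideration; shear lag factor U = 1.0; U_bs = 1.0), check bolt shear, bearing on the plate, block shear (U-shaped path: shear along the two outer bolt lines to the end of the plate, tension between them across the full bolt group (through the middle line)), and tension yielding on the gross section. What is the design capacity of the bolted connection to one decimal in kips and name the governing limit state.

Bolt shear: A_b = π(0.625)²/4 = 0.3068 in². φR_n = 0.75 × 84 × 0.3068 × 9 × 2 = 347.9 kips.
Bearing (0.3125 in plate, F_u = 65 ksi): end bolts L_c = 1 − 0.6875/2 = 0.65625, R_n = min(1.2×0.65625×0.3125×65, 2.4×0.625×0.3125×65) = 15.996 kips/bolt; interior L_c = 2.25 − 0.6875 = 1.5625, R_n = 30.469 kips/bolt. φR_n = 0.75 × (3×15.996 + 6×30.469) = 173.1 kips.
Block shear: shear path 2×[1+2×2.25] = 2×5.5 in, A_gv = 3.4375, A_nv = 2×(5.5 − 2.5×0.75)×0.3125 = 2.2656 in²; tension across gage: (3.25 − 2×0.75)×0.3125 = 0.54688 in². R_n = min(0.6×65×2.2656, 0.6×50×3.4375) + 1.0×65×0.54688 = min(88.358, 103.13) + 35.547 = 123.91 kips. φR_n = 0.75 × 123.91 = 92.9 kips.
Tension yield (gross): A_g = 5.375×0.3125 = 1.6797 in². φR_n = 0.90 × 50 × 1.6797 = 75.6 kips.
Governing: min(347.9, 173.1, 92.9, 75.6) = 75.6 kips → gross-section yield.

75.6 kips (gross-section yield governs)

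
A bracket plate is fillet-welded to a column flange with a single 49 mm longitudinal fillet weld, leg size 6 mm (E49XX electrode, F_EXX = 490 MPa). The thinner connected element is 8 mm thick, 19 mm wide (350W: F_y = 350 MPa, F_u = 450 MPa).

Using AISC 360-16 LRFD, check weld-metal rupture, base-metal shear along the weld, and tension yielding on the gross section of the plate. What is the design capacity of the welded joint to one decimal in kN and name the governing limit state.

45.8 kN (weld metal governs)

Weld metal: throat = 0.707×6 = 4.242 mm, L = 49 mm. φR_n = 0.75 × 0.6 × 490 × 4.242 × 49 = 45.8 kN.
Base metal shear (8 mm plate): yield φR_n = 1.0×0.6×350×8×49 = 82.3 kN; rupture φR_n = 0.75×0.6×450×8×49 = 79.4 kN; take 79.4 kN (rupture).
Tension yield (gross): A_g = 19×8 = 152 mm². φR_n = 0.90 × 350 × 152 = 47.9 kN.
Governing: min(45.8, 79.4, 47.9) = 45.8 kN → weld metal.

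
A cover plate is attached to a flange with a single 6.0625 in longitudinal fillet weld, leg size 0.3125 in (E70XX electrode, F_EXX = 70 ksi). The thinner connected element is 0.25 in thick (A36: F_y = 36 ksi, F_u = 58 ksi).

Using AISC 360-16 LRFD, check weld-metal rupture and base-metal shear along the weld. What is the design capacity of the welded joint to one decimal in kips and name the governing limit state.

Weld metal: throat = 0.707×0.3125 = 0.22094 in, L = 6.0625 in. φR_n = 0.75 × 0.6 × 70 × 0.22094 × 6.0625 = 42.2 kips.
Base metal shear (0.25 in plate): yield φR_n = 1.0×0.6×36×0.25×6.0625 = 32.7 kips; rupture φR_n = 0.75×0.6×58×0.25×6.0625 = 39.6 kips; take 32.7 kips (yield).
Governing: min(42.2, 32.7) = 32.7 kips → base-metal shear.

32.7 kips (base-metal shear governs)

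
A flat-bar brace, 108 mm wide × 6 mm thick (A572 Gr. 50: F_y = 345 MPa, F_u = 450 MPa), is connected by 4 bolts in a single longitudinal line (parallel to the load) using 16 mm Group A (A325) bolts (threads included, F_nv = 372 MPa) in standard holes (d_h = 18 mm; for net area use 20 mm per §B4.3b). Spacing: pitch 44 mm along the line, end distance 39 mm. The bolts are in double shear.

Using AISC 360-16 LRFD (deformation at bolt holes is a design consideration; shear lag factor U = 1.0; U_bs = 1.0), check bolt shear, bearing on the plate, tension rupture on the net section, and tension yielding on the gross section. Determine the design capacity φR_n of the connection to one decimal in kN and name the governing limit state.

178.2 kN (net-section rupture governs)

Bolt shear: A_b = π(16)²/4 = 201.06 mm². φR_n = 0.75 × 372 × 201.06 × 4 × 2 = 448.8 kN.
Bearing (6 mm plate, F_u = 450 MPa): end bolts L_c = 39 − 18/2 = 30, R_n = min(1.2×30×6×450, 2.4×16×6×450) = 97.2 kN/bolt; interior L_c = 44 − 18 = 26, R_n = 84.24 kN/bolt. φR_n = 0.75 × (1×97.2 + 3×84.24) = 262.4 kN.
Tension rupture (net): A_n = (108 − 1×20)×6 = 528 mm² (U = 1.0, A_e = A_n). φR_n = 0.75 × 450 × 528 = 178.2 kN.
Tension yield (gross): A_g = 108×6 = 648 mm². φR_n = 0.90 × 345 × 648 = 201.2 kN.
Governing: min(448.8, 262.4, 178.2, 201.2) = 178.2 kN → net-section rupture.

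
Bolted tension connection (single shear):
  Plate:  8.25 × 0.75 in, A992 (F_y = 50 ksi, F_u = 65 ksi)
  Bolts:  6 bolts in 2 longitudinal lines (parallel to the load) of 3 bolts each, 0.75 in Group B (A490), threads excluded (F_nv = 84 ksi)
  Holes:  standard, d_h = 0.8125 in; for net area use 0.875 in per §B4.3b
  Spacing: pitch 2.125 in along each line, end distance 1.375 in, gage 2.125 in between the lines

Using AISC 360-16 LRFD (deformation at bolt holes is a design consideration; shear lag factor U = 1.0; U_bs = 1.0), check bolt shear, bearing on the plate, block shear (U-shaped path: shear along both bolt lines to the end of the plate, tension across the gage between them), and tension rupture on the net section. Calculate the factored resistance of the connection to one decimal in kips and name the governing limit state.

Bolt shear: A_b = π(0.75)²/4 = 0.44179 in². φR_n = 0.75 × 84 × 0.44179 × 6 × 1 = 167.0 kips.
Bearing (0.75 in plate, F_u = 65 ksi): end bolts L_c = 1.375 − 0.8125/2 = 0.96875, R_n = min(1.2×0.96875×0.75×65, 2.4×0.75×0.75×65) = 56.672 kips/bolt; interior L_c = 2.125 − 0.8125 = 1.3125, R_n = 76.781 kips/bolt. φR_n = 0.75 × (2×56.672 + 4×76.781) = 315.4 kips.
Block shear: shear path 2×[1.375+2×2.125] = 2×5.625 in, A_gv = 8.4375, A_nv = 2×(5.625 − 2.5×0.875)×0.75 = 5.1563 in²; tension across gage: (2.125 − 1×0.875)×0.75 = 0.9375 in². R_n = min(0.6×65×5.1563, 0.6×50×8.4375) + 1.0×65×0.9375 = min(201.1, 253.13) + 60.938 = 262.04 kips. φR_n = 0.75 × 262.04 = 196.5 kips.
Tension rupture (net): A_n = (8.25 − 2×0.875)×0.75 = 4.875 in² (U = 1.0, A_e = A_n). φR_n = 0.75 × 65 × 4.875 = 237.7 kips.
Governing: min(167.0, 315.4, 196.5, 237.7) = 167.0 kips → bolt shear.

167.0 kips (bolt shear governs)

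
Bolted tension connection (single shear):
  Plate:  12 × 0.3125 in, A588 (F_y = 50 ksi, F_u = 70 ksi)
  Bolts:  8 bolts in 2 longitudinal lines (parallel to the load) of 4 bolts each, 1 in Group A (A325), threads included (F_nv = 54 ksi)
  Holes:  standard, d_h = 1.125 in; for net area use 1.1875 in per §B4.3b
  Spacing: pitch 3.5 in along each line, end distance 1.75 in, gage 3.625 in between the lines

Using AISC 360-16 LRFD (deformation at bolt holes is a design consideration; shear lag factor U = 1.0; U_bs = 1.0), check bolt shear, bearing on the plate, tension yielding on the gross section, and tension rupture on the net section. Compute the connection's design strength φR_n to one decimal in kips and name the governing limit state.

157.9 kips (net-section rupture governs)

Bolt shear: A_b = π(1)²/4 = 0.7854 in². φR_n = 0.75 × 54 × 0.7854 × 8 × 1 = 254.5 kips.
Bearing (0.3125 in plate, F_u = 70 ksi): end bolts L_c = 1.75 − 1.125/2 = 1.1875, R_n = min(1.2×1.1875×0.3125×70, 2.4×1×0.3125×70) = 31.172 kips/bolt; interior L_c = 3.5 − 1.125 = 2.375, R_n = 52.5 kips/bolt. φR_n = 0.75 × (2×31.172 + 6×52.5) = 283.0 kips.
Tension yield (gross): A_g = 12×0.3125 = 3.75 in². φR_n = 0.90 × 50 × 3.75 = 168.8 kips.
Tension rupture (net): A_n = (12 − 2×1.1875)×0.3125 = 3.0078 in² (U = 1.0, A_e = A_n). φR_n = 0.75 × 70 × 3.0078 = 157.9 kips.
Governing: min(254.5, 283.0, 168.8, 157.9) = 157.9 kips → net-section rupture.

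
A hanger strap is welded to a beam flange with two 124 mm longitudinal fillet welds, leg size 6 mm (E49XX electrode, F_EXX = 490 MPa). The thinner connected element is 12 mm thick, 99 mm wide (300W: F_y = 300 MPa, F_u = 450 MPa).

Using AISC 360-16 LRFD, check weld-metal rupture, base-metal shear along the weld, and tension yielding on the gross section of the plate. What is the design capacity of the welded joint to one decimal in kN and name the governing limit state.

Weld metal: throat = 0.707×6 = 4.242 mm, L = 2×124 = 248 mm. φR_n = 0.75 × 0.6 × 490 × 4.242 × 248 = 232.0 kN.
Base metal shear (12 mm plate): yield φR_n = 1.0×0.6×300×12×248 = 535.7 kN; rupture φR_n = 0.75×0.6×450×12×248 = 602.6 kN; take 535.7 kN (yield).
Tension yield (gross): A_g = 99×12 = 1188 mm². φR_n = 0.90 × 300 × 1188 = 320.8 kN.
Governing: min(232.0, 535.7, 320.8) = 232.0 kN → weld metal.

232.0 kN (weld metal governs)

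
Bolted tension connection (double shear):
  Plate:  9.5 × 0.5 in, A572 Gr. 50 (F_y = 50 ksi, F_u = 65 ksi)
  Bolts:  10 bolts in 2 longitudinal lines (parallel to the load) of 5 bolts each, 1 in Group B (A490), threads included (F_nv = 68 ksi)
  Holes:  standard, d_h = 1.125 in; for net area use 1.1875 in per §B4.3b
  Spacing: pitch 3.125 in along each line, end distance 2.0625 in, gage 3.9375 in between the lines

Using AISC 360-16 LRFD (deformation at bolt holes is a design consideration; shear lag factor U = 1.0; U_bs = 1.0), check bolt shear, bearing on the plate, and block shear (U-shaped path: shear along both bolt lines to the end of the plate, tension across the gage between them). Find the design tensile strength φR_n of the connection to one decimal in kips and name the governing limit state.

Bolt shear: A_b = π(1)²/4 = 0.7854 in². φR_n = 0.75 × 68 × 0.7854 × 10 × 2 = 801.1 kips.
Bearing (0.5 in plate, F_u = 65 ksi): end bolts L_c = 2.0625 − 1.125/2 = 1.5, R_n = min(1.2×1.5×0.5×65, 2.4×1×0.5×65) = 58.5 kips/bolt; interior L_c = 3.125 − 1.125 = 2, R_n = 78 kips/bolt. φR_n = 0.75 × (2×58.5 + 8×78) = 555.8 kips.
Block shear: shear path 2×[2.0625+4×3.125] = 2×14.5625 in, A_gv = 14.563, A_nv = 2×(14.5625 − 4.5×1.1875)×0.5 = 9.2188 in²; tension across gage: (3.9375 − 1×1.1875)×0.5 = 1.375 in². R_n = min(0.6×65×9.2188, 0.6×50×14.563) + 1.0×65×1.375 = min(359.53, 436.89) + 89.375 = 448.91 kips. φR_n = 0.75 × 448.91 = 336.7 kips.
Governing: min(801.1, 555.8, 336.7) = 336.7 kips → block shear.

336.7 kips (block shear governs)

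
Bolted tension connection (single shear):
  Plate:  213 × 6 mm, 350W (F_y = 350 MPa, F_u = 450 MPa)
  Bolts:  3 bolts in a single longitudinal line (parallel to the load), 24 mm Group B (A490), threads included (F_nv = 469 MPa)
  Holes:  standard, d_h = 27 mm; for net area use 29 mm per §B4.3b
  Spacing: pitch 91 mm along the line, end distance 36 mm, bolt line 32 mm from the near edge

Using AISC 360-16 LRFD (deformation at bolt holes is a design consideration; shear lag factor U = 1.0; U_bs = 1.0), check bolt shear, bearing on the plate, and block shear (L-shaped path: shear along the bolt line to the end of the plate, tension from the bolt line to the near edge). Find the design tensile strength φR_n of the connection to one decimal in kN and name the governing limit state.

Bolt shear: A_b = π(24)²/4 = 452.39 mm². φR_n = 0.75 × 469 × 452.39 × 3 × 1 = 477.4 kN.
Bearing (6 mm plate, F_u = 450 MPa): end bolts L_c = 36 − 27/2 = 22.5, R_n = min(1.2×22.5×6×450, 2.4×24×6×450) = 72.9 kN/bolt; interior L_c = 91 − 27 = 64, R_n = 155.52 kN/bolt. φR_n = 0.75 × (1×72.9 + 2×155.52) = 288.0 kN.
Block shear: shear path 1×[36+2×91] = 1×218 mm, A_gv = 1308, A_nv = 1×(218 − 2.5×29)×6 = 873 mm²; tension to near edge: (32 − 0.5×29)×6 = 105 mm². R_n = min(0.6×450×873, 0.6×350×1308) + 1.0×450×105 = min(235.71, 274.68) + 47.25 = 282.96 kN. φR_n = 0.75 × 282.96 = 212.2 kN.
Governing: min(477.4, 288.0, 212.2) = 212.2 kN → block shear.

212.2 kN (block shear governs)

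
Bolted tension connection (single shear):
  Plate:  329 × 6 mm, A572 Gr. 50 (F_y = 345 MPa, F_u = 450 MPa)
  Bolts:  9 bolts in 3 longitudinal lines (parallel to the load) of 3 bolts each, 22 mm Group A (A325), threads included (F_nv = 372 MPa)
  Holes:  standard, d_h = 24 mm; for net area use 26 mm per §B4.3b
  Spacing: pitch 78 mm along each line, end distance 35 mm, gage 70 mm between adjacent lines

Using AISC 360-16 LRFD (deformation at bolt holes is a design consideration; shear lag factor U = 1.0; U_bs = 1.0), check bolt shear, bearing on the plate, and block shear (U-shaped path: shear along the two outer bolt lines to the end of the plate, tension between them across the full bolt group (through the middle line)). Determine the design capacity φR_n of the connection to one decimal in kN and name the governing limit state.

484.4 kN (block shear governs)

Bolt shear: A_b = π(22)²/4 = 380.13 mm². φR_n = 0.75 × 372 × 380.13 × 9 × 1 = 954.5 kN.
Bearing (6 mm plate, F_u = 450 MPa): end bolts L_c = 35 − 24/2 = 23, R_n = min(1.2×23×6×450, 2.4×22×6×450) = 74.52 kN/bolt; interior L_c = 78 − 24 = 54, R_n = 142.56 kN/bolt. φR_n = 0.75 × (3×74.52 + 6×142.56) = 809.2 kN.
Block shear: shear path 2×[35+2×78] = 2×191 mm, A_gv = 2292, A_nv = 2×(191 − 2.5×26)×6 = 1512 mm²; tension across gage: (140 − 2×26)×6 = 528 mm². R_n = min(0.6×450×1512, 0.6×345×2292) + 1.0×450×528 = min(408.24, 474.44) + 237.6 = 645.84 kN. φR_n = 0.75 × 645.84 = 484.4 kN.
Governing: min(954.5, 809.2, 484.4) = 484.4 kN → block shear.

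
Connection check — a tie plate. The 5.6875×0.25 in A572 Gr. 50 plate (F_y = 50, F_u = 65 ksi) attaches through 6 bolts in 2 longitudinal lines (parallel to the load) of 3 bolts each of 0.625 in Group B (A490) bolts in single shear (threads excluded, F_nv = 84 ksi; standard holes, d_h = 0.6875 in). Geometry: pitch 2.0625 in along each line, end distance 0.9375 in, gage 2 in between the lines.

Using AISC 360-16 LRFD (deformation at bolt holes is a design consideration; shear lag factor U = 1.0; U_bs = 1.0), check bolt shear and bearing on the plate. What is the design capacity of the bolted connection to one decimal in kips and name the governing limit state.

90.5 kips (bearing governs)

Bolt shear: A_b = π(0.625)²/4 = 0.3068 in². φR_n = 0.75 × 84 × 0.3068 × 6 × 1 = 116.0 kips.
Bearing (0.25 in plate, F_u = 65 ksi): end bolts L_c = 0.9375 − 0.6875/2 = 0.59375, R_n = min(1.2×0.59375×0.25×65, 2.4×0.625×0.25×65) = 11.578 kips/bolt; interior L_c = 2.0625 − 0.6875 = 1.375, R_n = 24.375 kips/bolt. φR_n = 0.75 × (2×11.578 + 4×24.375) = 90.5 kips.
Governing: min(116.0, 90.5) = 90.5 kips → bearing.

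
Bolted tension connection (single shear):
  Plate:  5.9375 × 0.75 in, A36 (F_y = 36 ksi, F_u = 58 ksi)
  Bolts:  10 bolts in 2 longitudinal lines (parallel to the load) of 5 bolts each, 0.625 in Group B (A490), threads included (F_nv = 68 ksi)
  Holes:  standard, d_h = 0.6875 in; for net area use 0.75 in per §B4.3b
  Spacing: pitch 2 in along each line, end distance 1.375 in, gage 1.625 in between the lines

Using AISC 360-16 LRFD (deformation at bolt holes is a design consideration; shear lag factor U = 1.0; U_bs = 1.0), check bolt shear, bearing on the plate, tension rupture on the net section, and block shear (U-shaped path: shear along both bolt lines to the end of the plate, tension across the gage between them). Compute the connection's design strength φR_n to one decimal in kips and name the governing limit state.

Bolt shear: A_b = π(0.625)²/4 = 0.3068 in². φR_n = 0.75 × 68 × 0.3068 × 10 × 1 = 156.5 kips.
Bearing (0.75 in plate, F_u = 58 ksi): end bolts L_c = 1.375 − 0.6875/2 = 1.03125, R_n = min(1.2×1.03125×0.75×58, 2.4×0.625×0.75×58) = 53.831 kips/bolt; interior L_c = 2 − 0.6875 = 1.3125, R_n = 65.25 kips/bolt. φR_n = 0.75 × (2×53.831 + 8×65.25) = 472.2 kips.
Tension rupture (net): A_n = (5.9375 − 2×0.75)×0.75 = 3.3281 in² (U = 1.0, A_e = A_n). φR_n = 0.75 × 58 × 3.3281 = 144.8 kips.
Block shear: shear path 2×[1.375+4×2] = 2×9.375 in, A_gv = 14.063, A_nv = 2×(9.375 − 4.5×0.75)×0.75 = 9 in²; tension across gage: (1.625 − 1×0.75)×0.75 = 0.65625 in². R_n = min(0.6×58×9, 0.6×36×14.063) + 1.0×58×0.65625 = min(313.2, 303.76) + 38.063 = 341.82 kips. φR_n = 0.75 × 341.82 = 256.4 kips.
Governing: min(156.5, 472.2, 144.8, 256.4) = 144.8 kips → net-section rupture.

144.8 kips (net-section rupture governs)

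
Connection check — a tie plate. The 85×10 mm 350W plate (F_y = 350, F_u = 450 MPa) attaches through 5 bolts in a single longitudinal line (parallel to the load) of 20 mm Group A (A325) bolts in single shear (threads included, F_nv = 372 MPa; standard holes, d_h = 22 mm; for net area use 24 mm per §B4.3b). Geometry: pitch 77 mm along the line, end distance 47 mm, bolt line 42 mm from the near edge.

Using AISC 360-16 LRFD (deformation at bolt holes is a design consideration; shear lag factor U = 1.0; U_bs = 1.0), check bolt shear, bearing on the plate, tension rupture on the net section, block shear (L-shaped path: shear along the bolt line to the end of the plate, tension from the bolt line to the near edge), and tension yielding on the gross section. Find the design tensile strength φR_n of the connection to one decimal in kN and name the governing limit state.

Bolt shear: A_b = π(20)²/4 = 314.16 mm². φR_n = 0.75 × 372 × 314.16 × 5 × 1 = 438.3 kN.
Bearing (10 mm plate, F_u = 450 MPa): end bolts L_c = 47 − 22/2 = 36, R_n = min(1.2×36×10×450, 2.4×20×10×450) = 194.4 kN/bolt; interior L_c = 77 − 22 = 55, R_n = 216 kN/bolt. φR_n = 0.75 × (1×194.4 + 4×216) = 793.8 kN.
Tension rupture (net): A_n = (85 − 1×24)×10 = 610 mm² (U = 1.0, A_e = A_n). φR_n = 0.75 × 450 × 610 = 205.9 kN.
Block shear: shear path 1×[47+4×77] = 1×355 mm, A_gv = 3550, A_nv = 1×(355 − 4.5×24)×10 = 2470 mm²; tension to near edge: (42 − 0.5×24)×10 = 300 mm². R_n = min(0.6×450×2470, 0.6×350×3550) + 1.0×450×300 = min(666.9, 745.5) + 135 = 801.9 kN. φR_n = 0.75 × 801.9 = 601.4 kN.
Tension yield (gross): A_g = 85×10 = 850 mm². φR_n = 0.90 × 350 × 850 = 267.8 kN.
Governing: min(438.3, 793.8, 205.9, 601.4, 267.8) = 205.9 kN → net-section rupture.

205.9 kN (net-section rupture governs)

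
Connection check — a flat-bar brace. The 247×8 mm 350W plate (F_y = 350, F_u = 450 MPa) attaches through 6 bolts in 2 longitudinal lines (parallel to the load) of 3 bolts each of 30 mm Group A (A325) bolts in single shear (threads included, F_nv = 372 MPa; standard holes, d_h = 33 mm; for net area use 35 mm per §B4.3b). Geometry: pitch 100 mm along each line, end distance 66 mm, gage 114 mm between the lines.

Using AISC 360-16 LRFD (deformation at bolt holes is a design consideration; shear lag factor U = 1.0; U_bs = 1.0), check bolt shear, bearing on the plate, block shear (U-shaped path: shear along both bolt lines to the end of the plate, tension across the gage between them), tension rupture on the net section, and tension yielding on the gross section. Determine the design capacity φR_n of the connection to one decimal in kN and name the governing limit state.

477.9 kN (net-section rupture governs)

Bolt shear: A_b = π(30)²/4 = 706.86 mm². φR_n = 0.75 × 372 × 706.86 × 6 × 1 = 1183.3 kN.
Bearing (8 mm plate, F_u = 450 MPa): end bolts L_c = 66 − 33/2 = 49.5, R_n = min(1.2×49.5×8×450, 2.4×30×8×450) = 213.84 kN/bolt; interior L_c = 100 − 33 = 67, R_n = 259.2 kN/bolt. φR_n = 0.75 × (2×213.84 + 4×259.2) = 1098.4 kN.
Block shear: shear path 2×[66+2×100] = 2×266 mm, A_gv = 4256, A_nv = 2×(266 − 2.5×35)×8 = 2856 mm²; tension across gage: (114 − 1×35)×8 = 632 mm². R_n = min(0.6×450×2856, 0.6×350×4256) + 1.0×450×632 = min(771.12, 893.76) + 284.4 = 1055.5 kN. φR_n = 0.75 × 1055.5 = 791.6 kN.
Tension rupture (net): A_n = (247 − 2×35)×8 = 1416 mm² (U = 1.0, A_e = A_n). φR_n = 0.75 × 450 × 1416 = 477.9 kN.
Tension yield (gross): A_g = 247×8 = 1976 mm². φR_n = 0.90 × 350 × 1976 = 622.4 kN.
Governing: min(1183.3, 1098.4, 791.6, 477.9, 622.4) = 477.9 kN → net-section rupture.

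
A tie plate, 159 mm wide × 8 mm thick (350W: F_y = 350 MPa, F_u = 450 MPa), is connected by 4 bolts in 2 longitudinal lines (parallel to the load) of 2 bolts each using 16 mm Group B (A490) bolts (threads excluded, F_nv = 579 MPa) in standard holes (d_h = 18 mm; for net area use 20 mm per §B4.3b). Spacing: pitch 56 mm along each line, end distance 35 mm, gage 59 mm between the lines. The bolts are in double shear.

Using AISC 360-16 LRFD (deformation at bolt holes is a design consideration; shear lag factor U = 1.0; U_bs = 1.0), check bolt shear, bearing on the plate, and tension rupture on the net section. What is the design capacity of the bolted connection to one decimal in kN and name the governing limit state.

321.3 kN (net-section rupture governs)

Bolt shear: A_b = π(16)²/4 = 201.06 mm². φR_n = 0.75 × 579 × 201.06 × 4 × 2 = 698.5 kN.
Bearing (8 mm plate, F_u = 450 MPa): end bolts L_c = 35 − 18/2 = 26, R_n = min(1.2×26×8×450, 2.4×16×8×450) = 112.32 kN/bolt; interior L_c = 56 − 18 = 38, R_n = 138.24 kN/bolt. φR_n = 0.75 × (2×112.32 + 2×138.24) = 375.8 kN.
Tension rupture (net): A_n = (159 − 2×20)×8 = 952 mm² (U = 1.0, A_e = A_n). φR_n = 0.75 × 450 × 952 = 321.3 kN.
Governing: min(698.5, 375.8, 321.3) = 321.3 kN → net-section rupture.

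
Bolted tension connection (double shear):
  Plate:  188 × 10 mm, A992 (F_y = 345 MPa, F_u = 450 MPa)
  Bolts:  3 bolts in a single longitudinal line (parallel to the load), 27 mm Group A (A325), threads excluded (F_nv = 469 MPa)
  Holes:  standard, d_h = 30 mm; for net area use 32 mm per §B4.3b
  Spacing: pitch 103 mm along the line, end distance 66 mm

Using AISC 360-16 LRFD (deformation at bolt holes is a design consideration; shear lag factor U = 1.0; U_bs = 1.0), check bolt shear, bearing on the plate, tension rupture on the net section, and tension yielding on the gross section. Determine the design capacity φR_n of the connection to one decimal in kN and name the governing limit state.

526.5 kN (net-section rupture governs)

Bolt shear: A_b = π(27)²/4 = 572.56 mm². φR_n = 0.75 × 469 × 572.56 × 3 × 2 = 1208.4 kN.
Bearing (10 mm plate, F_u = 450 MPa): end bolts L_c = 66 − 30/2 = 51, R_n = min(1.2×51×10×450, 2.4×27×10×450) = 275.4 kN/bolt; interior L_c = 103 − 30 = 73, R_n = 291.6 kN/bolt. φR_n = 0.75 × (1×275.4 + 2×291.6) = 644.0 kN.
Tension rupture (net): A_n = (188 − 1×32)×10 = 1560 mm² (U = 1.0, A_e = A_n). φR_n = 0.75 × 450 × 1560 = 526.5 kN.
Tension yield (gross): A_g = 188×10 = 1880 mm². φR_n = 0.90 × 345 × 1880 = 583.7 kN.
Governing: min(1208.4, 644.0, 526.5, 583.7) = 526.5 kN → net-section rupture.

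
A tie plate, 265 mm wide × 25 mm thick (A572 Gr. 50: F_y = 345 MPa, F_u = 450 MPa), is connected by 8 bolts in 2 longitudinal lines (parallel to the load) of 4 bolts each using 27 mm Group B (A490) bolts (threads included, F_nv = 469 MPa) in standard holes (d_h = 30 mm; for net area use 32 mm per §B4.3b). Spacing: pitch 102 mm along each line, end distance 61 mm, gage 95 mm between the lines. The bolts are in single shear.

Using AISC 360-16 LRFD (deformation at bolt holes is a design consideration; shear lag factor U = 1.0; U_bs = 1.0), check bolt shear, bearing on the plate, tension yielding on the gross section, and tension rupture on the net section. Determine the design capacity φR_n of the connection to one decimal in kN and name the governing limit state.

Bolt shear: A_b = π(27)²/4 = 572.56 mm². φR_n = 0.75 × 469 × 572.56 × 8 × 1 = 1611.2 kN.
Bearing (25 mm plate, F_u = 450 MPa): end bolts L_c = 61 − 30/2 = 46, R_n = min(1.2×46×25×450, 2.4×27×25×450) = 621 kN/bolt; interior L_c = 102 − 30 = 72, R_n = 729 kN/bolt. φR_n = 0.75 × (2×621 + 6×729) = 4212.0 kN.
Tension yield (gross): A_g = 265×25 = 6625 mm². φR_n = 0.90 × 345 × 6625 = 2057.1 kN.
Tension rupture (net): A_n = (265 − 2×32)×25 = 5025 mm² (U = 1.0, A_e = A_n). φR_n = 0.75 × 450 × 5025 = 1695.9 kN.
Governing: min(1611.2, 4212.0, 2057.1, 1695.9) = 1611.2 kN → bolt shear.

1611.2 kN (bolt shear governs)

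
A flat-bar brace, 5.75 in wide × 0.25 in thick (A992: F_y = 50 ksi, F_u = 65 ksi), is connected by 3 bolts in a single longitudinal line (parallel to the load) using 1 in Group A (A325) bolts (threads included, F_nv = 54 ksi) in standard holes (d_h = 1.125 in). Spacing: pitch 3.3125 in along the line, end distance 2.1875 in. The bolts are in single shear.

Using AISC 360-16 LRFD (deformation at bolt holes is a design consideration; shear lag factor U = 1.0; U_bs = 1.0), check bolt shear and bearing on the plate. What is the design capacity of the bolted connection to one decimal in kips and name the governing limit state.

Bolt shear: A_b = π(1)²/4 = 0.7854 in². φR_n = 0.75 × 54 × 0.7854 × 3 × 1 = 95.4 kips.
Bearing (0.25 in plate, F_u = 65 ksi): end bolts L_c = 2.1875 − 1.125/2 = 1.625, R_n = min(1.2×1.625×0.25×65, 2.4×1×0.25×65) = 31.688 kips/bolt; interior L_c = 3.3125 − 1.125 = 2.1875, R_n = 39 kips/bolt. φR_n = 0.75 × (1×31.688 + 2×39) = 82.3 kips.
Governing: min(95.4, 82.3) = 82.3 kips → bearing.

82.3 kips (bearing governs)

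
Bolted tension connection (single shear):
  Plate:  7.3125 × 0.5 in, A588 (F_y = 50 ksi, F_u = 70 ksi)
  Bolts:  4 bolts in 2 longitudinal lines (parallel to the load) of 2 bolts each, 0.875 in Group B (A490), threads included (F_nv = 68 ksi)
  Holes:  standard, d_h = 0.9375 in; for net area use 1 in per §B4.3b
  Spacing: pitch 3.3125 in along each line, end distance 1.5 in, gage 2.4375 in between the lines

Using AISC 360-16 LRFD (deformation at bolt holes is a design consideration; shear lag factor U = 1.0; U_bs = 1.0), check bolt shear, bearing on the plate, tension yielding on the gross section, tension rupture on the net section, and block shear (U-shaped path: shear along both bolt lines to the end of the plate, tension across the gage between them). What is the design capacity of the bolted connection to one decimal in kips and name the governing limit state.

Bolt shear: A_b = π(0.875)²/4 = 0.60132 in². φR_n = 0.75 × 68 × 0.60132 × 4 × 1 = 122.7 kips.
Bearing (0.5 in plate, F_u = 70 ksi): end bolts L_c = 1.5 − 0.9375/2 = 1.03125, R_n = min(1.2×1.03125×0.5×70, 2.4×0.875×0.5×70) = 43.313 kips/bolt; interior L_c = 3.3125 − 0.9375 = 2.375, R_n = 73.5 kips/bolt. φR_n = 0.75 × (2×43.313 + 2×73.5) = 175.2 kips.
Tension yield (gross): A_g = 7.3125×0.5 = 3.6563 in². φR_n = 0.90 × 50 × 3.6563 = 164.5 kips.
Tension rupture (net): A_n = (7.3125 − 2×1)×0.5 = 2.6563 in² (U = 1.0, A_e = A_n). φR_n = 0.75 × 70 × 2.6563 = 139.5 kips.
Block shear: shear path 2×[1.5+1×3.3125] = 2×4.8125 in, A_gv = 4.8125, A_nv = 2×(4.8125 − 1.5×1)×0.5 = 3.3125 in²; tension across gage: (2.4375 − 1×1)×0.5 = 0.71875 in². R_n = min(0.6×70×3.3125, 0.6×50×4.8125) + 1.0×70×0.71875 = min(139.13, 144.38) + 50.313 = 189.44 kips. φR_n = 0.75 × 189.44 = 142.1 kips.
Governing: min(122.7, 175.2, 164.5, 139.5, 142.1) = 122.7 kips → bolt shear.

122.7 kips (bolt shear governs)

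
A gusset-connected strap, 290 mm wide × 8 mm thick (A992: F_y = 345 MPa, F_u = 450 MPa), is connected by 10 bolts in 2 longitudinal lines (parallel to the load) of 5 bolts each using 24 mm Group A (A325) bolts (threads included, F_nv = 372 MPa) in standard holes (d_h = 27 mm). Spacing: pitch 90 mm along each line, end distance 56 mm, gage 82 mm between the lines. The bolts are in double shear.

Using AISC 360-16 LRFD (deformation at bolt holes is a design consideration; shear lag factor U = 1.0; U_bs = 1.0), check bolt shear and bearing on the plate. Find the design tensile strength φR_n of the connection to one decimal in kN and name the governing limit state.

1519.6 kN (bearing governs)

Bolt shear: A_b = π(24)²/4 = 452.39 mm². φR_n = 0.75 × 372 × 452.39 × 10 × 2 = 2524.3 kN.
Bearing (8 mm plate, F_u = 450 MPa): end bolts L_c = 56 − 27/2 = 42.5, R_n = min(1.2×42.5×8×450, 2.4×24×8×450) = 183.6 kN/bolt; interior L_c = 90 − 27 = 63, R_n = 207.36 kN/bolt. φR_n = 0.75 × (2×183.6 + 8×207.36) = 1519.6 kN.
Governing: min(2524.3, 1519.6) = 1519.6 kN → bearing.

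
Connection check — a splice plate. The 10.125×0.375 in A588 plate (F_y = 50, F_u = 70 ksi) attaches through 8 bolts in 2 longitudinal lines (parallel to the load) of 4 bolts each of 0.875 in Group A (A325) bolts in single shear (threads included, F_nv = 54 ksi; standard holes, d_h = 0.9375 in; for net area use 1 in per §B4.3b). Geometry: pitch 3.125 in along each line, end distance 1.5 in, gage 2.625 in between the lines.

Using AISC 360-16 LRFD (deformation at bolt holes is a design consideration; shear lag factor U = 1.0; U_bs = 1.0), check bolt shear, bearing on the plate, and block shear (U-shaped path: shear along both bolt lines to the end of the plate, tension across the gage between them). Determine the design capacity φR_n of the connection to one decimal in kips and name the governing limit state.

194.8 kips (bolt shear governs)

Bolt shear: A_b = π(0.875)²/4 = 0.60132 in². φR_n = 0.75 × 54 × 0.60132 × 8 × 1 = 194.8 kips.
Bearing (0.375 in plate, F_u = 70 ksi): end bolts L_c = 1.5 − 0.9375/2 = 1.03125, R_n = min(1.2×1.03125×0.375×70, 2.4×0.875×0.375×70) = 32.484 kips/bolt; interior L_c = 3.125 − 0.9375 = 2.1875, R_n = 55.125 kips/bolt. φR_n = 0.75 × (2×32.484 + 6×55.125) = 296.8 kips.
Block shear: shear path 2×[1.5+3×3.125] = 2×10.875 in, A_gv = 8.1563, A_nv = 2×(10.875 − 3.5×1)×0.375 = 5.5313 in²; tension across gage: (2.625 − 1×1)×0.375 = 0.60938 in². R_n = min(0.6×70×5.5313, 0.6×50×8.1563) + 1.0×70×0.60938 = min(232.31, 244.69) + 42.657 = 274.97 kips. φR_n = 0.75 × 274.97 = 206.2 kips.
Governing: min(194.8, 296.8, 206.2) = 194.8 kips → bolt shear.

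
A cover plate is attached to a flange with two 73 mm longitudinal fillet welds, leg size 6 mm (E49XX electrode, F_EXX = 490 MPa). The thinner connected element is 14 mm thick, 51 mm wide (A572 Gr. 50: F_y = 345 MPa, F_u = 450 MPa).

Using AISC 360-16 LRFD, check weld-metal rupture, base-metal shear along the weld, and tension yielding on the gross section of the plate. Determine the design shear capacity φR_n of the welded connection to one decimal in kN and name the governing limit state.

136.6 kN (weld metal governs)

Weld metal: throat = 0.707×6 = 4.242 mm, L = 2×73 = 146 mm. φR_n = 0.75 × 0.6 × 490 × 4.242 × 146 = 136.6 kN.
Base metal shear (14 mm plate): yield φR_n = 1.0×0.6×345×14×146 = 423.1 kN; rupture φR_n = 0.75×0.6×450×14×146 = 413.9 kN; take 413.9 kN (rupture).
Tension yield (gross): A_g = 51×14 = 714 mm². φR_n = 0.90 × 345 × 714 = 221.7 kN.
Governing: min(136.6, 413.9, 221.7) = 136.6 kN → weld metal.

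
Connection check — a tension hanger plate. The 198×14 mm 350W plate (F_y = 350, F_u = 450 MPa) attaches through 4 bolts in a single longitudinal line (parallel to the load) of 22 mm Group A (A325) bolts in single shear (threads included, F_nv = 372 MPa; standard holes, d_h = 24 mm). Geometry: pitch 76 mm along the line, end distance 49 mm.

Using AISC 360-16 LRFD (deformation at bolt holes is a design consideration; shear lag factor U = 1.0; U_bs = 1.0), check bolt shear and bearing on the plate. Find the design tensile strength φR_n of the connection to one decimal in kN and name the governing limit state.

Bolt shear: A_b = π(22)²/4 = 380.13 mm². φR_n = 0.75 × 372 × 380.13 × 4 × 1 = 424.2 kN.
Bearing (14 mm plate, F_u = 450 MPa): end bolts L_c = 49 − 24/2 = 37, R_n = min(1.2×37×14×450, 2.4×22×14×450) = 279.72 kN/bolt; interior L_c = 76 − 24 = 52, R_n = 332.64 kN/bolt. φR_n = 0.75 × (1×279.72 + 3×332.64) = 958.2 kN.
Governing: min(424.2, 958.2) = 424.2 kN → bolt shear.

424.2 kN (bolt shear governs)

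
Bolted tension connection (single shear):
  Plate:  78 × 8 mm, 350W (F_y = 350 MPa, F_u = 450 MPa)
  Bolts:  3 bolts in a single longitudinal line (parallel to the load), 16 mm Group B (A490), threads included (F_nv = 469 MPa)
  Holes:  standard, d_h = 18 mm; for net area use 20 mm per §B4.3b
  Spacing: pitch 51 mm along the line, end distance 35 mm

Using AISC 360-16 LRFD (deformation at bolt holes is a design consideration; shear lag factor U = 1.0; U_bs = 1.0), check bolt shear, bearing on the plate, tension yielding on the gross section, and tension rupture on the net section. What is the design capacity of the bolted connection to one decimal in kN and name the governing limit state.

Bolt shear: A_b = π(16)²/4 = 201.06 mm². φR_n = 0.75 × 469 × 201.06 × 3 × 1 = 212.2 kN.
Bearing (8 mm plate, F_u = 450 MPa): end bolts L_c = 35 − 18/2 = 26, R_n = min(1.2×26×8×450, 2.4×16×8×450) = 112.32 kN/bolt; interior L_c = 51 − 18 = 33, R_n = 138.24 kN/bolt. φR_n = 0.75 × (1×112.32 + 2×138.24) = 291.6 kN.
Tension yield (gross): A_g = 78×8 = 624 mm². φR_n = 0.90 × 350 × 624 = 196.6 kN.
Tension rupture (net): A_n = (78 − 1×20)×8 = 464 mm² (U = 1.0, A_e = A_n). φR_n = 0.75 × 450 × 464 = 156.6 kN.
Governing: min(212.2, 291.6, 196.6, 156.6) = 156.6 kN → net-section rupture.

156.6 kN (net-section rupture governs)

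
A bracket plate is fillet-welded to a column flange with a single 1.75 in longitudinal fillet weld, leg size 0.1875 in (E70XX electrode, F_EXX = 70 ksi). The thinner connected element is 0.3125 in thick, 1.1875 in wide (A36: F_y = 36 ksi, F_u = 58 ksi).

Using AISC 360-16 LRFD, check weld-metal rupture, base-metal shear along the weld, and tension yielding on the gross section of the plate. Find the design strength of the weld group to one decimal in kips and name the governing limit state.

Weld metal: throat = 0.707×0.1875 = 0.13256 in, L = 1.75 in. φR_n = 0.75 × 0.6 × 70 × 0.13256 × 1.75 = 7.3 kips.
Base metal shear (0.3125 in plate): yield φR_n = 1.0×0.6×36×0.3125×1.75 = 11.8 kips; rupture φR_n = 0.75×0.6×58×0.3125×1.75 = 14.3 kips; take 11.8 kips (yield).
Tension yield (gross): A_g = 1.1875×0.3125 = 0.37109 in². φR_n = 0.90 × 36 × 0.37109 = 12.0 kips.
Governing: min(7.3, 11.8, 12.0) = 7.3 kips → weld metal.

7.3 kips (weld metal governs)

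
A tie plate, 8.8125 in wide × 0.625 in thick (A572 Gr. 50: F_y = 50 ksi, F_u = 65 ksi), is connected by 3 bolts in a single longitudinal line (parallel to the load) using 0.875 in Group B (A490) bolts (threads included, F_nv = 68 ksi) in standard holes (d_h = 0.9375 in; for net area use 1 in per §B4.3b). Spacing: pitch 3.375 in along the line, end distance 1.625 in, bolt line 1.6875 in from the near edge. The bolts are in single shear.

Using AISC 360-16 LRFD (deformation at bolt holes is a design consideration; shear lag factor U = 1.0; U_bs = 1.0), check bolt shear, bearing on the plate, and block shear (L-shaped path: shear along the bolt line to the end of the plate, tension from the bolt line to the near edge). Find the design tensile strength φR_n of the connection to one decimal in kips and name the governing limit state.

Bolt shear: A_b = π(0.875)²/4 = 0.60132 in². φR_n = 0.75 × 68 × 0.60132 × 3 × 1 = 92.0 kips.
Bearing (0.625 in plate, F_u = 65 ksi): end bolts L_c = 1.625 − 0.9375/2 = 1.15625, R_n = min(1.2×1.15625×0.625×65, 2.4×0.875×0.625×65) = 56.367 kips/bolt; interior L_c = 3.375 − 0.9375 = 2.4375, R_n = 85.313 kips/bolt. φR_n = 0.75 × (1×56.367 + 2×85.313) = 170.2 kips.
Block shear: shear path 1×[1.625+2×3.375] = 1×8.375 in, A_gv = 5.2344, A_nv = 1×(8.375 − 2.5×1)×0.625 = 3.6719 in²; tension to near edge: (1.6875 − 0.5×1)×0.625 = 0.74219 in². R_n = min(0.6×65×3.6719, 0.6×50×5.2344) + 1.0×65×0.74219 = min(143.2, 157.03) + 48.242 = 191.44 kips. φR_n = 0.75 × 191.44 = 143.6 kips.
Governing: min(92.0, 170.2, 143.6) = 92.0 kips → bolt shear.

92.0 kips (bolt shear governs)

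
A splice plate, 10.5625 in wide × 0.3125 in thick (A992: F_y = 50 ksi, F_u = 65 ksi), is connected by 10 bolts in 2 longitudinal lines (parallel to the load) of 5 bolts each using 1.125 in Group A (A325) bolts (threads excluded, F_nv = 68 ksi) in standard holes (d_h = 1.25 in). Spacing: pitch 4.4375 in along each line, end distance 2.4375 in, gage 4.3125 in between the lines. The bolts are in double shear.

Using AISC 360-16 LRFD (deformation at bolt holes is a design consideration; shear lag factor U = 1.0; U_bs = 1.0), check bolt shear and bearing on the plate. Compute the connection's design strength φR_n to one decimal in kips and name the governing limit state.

Bolt shear: A_b = π(1.125)²/4 = 0.99402 in². φR_n = 0.75 × 68 × 0.99402 × 10 × 2 = 1013.9 kips.
Bearing (0.3125 in plate, F_u = 65 ksi): end bolts L_c = 2.4375 − 1.25/2 = 1.8125, R_n = min(1.2×1.8125×0.3125×65, 2.4×1.125×0.3125×65) = 44.18 kips/bolt; interior L_c = 4.4375 − 1.25 = 3.1875, R_n = 54.844 kips/bolt. φR_n = 0.75 × (2×44.18 + 8×54.844) = 395.3 kips.
Governing: min(1013.9, 395.3) = 395.3 kips → bearing.

395.3 kips (bearing governs)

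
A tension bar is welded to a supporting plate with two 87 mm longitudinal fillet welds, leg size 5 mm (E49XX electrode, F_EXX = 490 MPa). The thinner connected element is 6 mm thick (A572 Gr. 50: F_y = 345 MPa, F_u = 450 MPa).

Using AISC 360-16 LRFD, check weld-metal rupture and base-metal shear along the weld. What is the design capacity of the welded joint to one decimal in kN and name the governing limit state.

Weld metal: throat = 0.707×5 = 3.535 mm, L = 2×87 = 174 mm. φR_n = 0.75 × 0.6 × 490 × 3.535 × 174 = 135.6 kN.
Base metal shear (6 mm plate): yield φR_n = 1.0×0.6×345×6×174 = 216.1 kN; rupture φR_n = 0.75×0.6×450×6×174 = 211.4 kN; take 211.4 kN (rupture).
Governing: min(135.6, 211.4) = 135.6 kN → weld metal.

135.6 kN (weld metal governs)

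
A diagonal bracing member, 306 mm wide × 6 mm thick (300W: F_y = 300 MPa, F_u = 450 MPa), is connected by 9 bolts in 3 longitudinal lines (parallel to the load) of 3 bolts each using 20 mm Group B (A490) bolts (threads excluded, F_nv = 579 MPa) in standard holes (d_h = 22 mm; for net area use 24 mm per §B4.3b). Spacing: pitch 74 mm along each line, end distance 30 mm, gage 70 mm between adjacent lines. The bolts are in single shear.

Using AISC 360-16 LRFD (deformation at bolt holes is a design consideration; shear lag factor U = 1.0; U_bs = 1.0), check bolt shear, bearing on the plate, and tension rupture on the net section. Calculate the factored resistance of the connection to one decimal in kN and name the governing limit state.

Bolt shear: A_b = π(20)²/4 = 314.16 mm². φR_n = 0.75 × 579 × 314.16 × 9 × 1 = 1227.8 kN.
Bearing (6 mm plate, F_u = 450 MPa): end bolts L_c = 30 − 22/2 = 19, R_n = min(1.2×19×6×450, 2.4×20×6×450) = 61.56 kN/bolt; interior L_c = 74 − 22 = 52, R_n = 129.6 kN/bolt. φR_n = 0.75 × (3×61.56 + 6×129.6) = 721.7 kN.
Tension rupture (net): A_n = (306 − 3×24)×6 = 1404 mm² (U = 1.0, A_e = A_n). φR_n = 0.75 × 450 × 1404 = 473.9 kN.
Governing: min(1227.8, 721.7, 473.9) = 473.9 kN → net-section rupture.

473.9 kN (net-section rupture governs)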